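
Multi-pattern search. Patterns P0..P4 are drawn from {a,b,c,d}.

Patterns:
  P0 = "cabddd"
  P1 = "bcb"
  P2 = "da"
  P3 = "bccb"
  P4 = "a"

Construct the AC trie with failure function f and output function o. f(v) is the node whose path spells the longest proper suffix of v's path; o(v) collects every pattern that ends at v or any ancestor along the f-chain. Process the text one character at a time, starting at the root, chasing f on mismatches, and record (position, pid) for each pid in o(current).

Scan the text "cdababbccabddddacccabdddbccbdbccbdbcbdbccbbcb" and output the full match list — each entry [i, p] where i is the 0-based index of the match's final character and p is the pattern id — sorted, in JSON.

Build:
Trie (insert patterns):
  0='ε' goto a→14 b→7 c→1 d→10
  1='c' goto a→2
  2='ca' goto b→3
  3='cab' goto d→4
  4='cabd' goto d→5
  5='cabdd' goto d→6
  6='cabddd' goto ·  ←P0
  7='b' goto c→8
  8='bc' goto b→9 c→12
  9='bcb' goto ·  ←P1
  10='d' goto a→11
  11='da' goto ·  ←P2
  12='bcc' goto b→13
  13='bccb' goto ·  ←P3
  14='a' goto ·  ←P4

Failure links (BFS by depth):
  n1('c'): parent n0 fail=0; on 'c' 0 → fail=0;  out ∅∪∅=∅
  n7('b'): parent n0 fail=0; on 'b' 0 → fail=0;  out ∅∪∅=∅
  n10('d'): parent n0 fail=0; on 'd' 0 → fail=0;  out ∅∪∅=∅
  n14('a'): parent n0 fail=0; on 'a' 0 → fail=0;  out {4}∪∅={4}
  n2('ca'): parent n1 fail=0; on 'a' 0 → fail=14;  out ∅∪{4}={4}
  n8('bc'): parent n7 fail=0; on 'c' 0 → fail=1;  out ∅∪∅=∅
  n11('da'): parent n10 fail=0; on 'a' 0 → fail=14;  out {2}∪{4}={2,4}
  n3('cab'): parent n2 fail=14; on 'b' 14→0 → fail=7;  out ∅∪∅=∅
  n9('bcb'): parent n8 fail=1; on 'b' 1→0 → fail=7;  out {1}∪∅={1}
  n12('bcc'): parent n8 fail=1; on 'c' 1→0 → fail=1;  out ∅∪∅=∅
  n4('cabd'): parent n3 fail=7; on 'd' 7→0 → fail=10;  out ∅∪∅=∅
  n13('bccb'): parent n12 fail=1; on 'b' 1→0 → fail=7;  out {3}∪∅={3}
  n5('cabdd'): parent n4 fail=10; on 'd' 10→0 → fail=10;  out ∅∪∅=∅
  n6('cabddd'): parent n5 fail=10; on 'd' 10→0 → fail=10;  out {0}∪∅={0}

Run:
i=0 'c': node 0→1
i=1 'd': node 1→10 ·f
i=2 'a': node 10→11  emit P2@[1:2],P4@[2:2]
i=3 'b': node 11→7 ·f
i=4 'a': node 7→14 ·f  emit P4@[4:4]
i=5 'b': node 14→7 ·f
i=6 'b': node 7→7 ·f
i=7 'c': node 7→8
i=8 'c': node 8→12
i=9 'a': node 12→2 ·f  emit P4@[9:9]
i=10 'b': node 2→3
i=11 'd': node 3→4
i=12 'd': node 4→5
i=13 'd': node 5→6  emit P0@[8:13]
i=14 'd': node 6→10 ·f
i=15 'a': node 10→11  emit P2@[14:15],P4@[15:15]
i=16 'c': node 11→1 ·f
i=17 'c': node 1→1 ·f
i=18 'c': node 1→1 ·f
i=19 'a': node 1→2  emit P4@[19:19]
i=20 'b': node 2→3
i=21 'd': node 3→4
i=22 'd': node 4→5
i=23 'd': node 5→6  emit P0@[18:23]
i=24 'b': node 6→7 ·f
i=25 'c': node 7→8
i=26 'c': node 8→12
i=27 'b': node 12→13  emit P3@[24:27]
i=28 'd': node 13→10 ·f
i=29 'b': node 10→7 ·f
i=30 'c': node 7→8
i=31 'c': node 8→12
i=32 'b': node 12→13  emit P3@[29:32]
i=33 'd': node 13→10 ·f
i=34 'b': node 10→7 ·f
i=35 'c': node 7→8
i=36 'b': node 8→9  emit P1@[34:36]
i=37 'd': node 9→10 ·f
i=38 'b': node 10→7 ·f
i=39 'c': node 7→8
i=40 'c': node 8→12
i=41 'b': node 12→13  emit P3@[38:41]
i=42 'b': node 13→7 ·f
i=43 'c': node 7→8
i=44 'b': node 8→9  emit P1@[42:44]

All matches (sorted): [[2,2],[2,4],[4,4],[9,4],[13,0],[15,2],[15,4],[19,4],[23,0],[27,3],[32,3],[36,1],[41,3],[44,1]]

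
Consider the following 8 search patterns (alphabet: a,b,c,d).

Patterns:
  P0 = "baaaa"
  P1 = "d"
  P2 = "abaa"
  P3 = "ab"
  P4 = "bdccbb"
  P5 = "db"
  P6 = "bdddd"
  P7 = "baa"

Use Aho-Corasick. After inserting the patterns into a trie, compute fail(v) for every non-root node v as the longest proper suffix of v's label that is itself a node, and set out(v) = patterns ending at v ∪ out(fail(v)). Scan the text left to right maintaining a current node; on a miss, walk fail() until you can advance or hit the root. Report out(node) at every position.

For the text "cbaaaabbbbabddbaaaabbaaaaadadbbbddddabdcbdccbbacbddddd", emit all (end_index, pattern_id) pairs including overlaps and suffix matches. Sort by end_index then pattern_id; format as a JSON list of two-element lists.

Build:
Trie (insert patterns):
  n0 'ε': a→7 b→1 d→6
  n1 'b': a→2 d→11
  n2 'ba': a→3
  n3 'baa': a→4  ←P7
  n4 'baaa': a→5
  n5 'baaaa': ·  ←P0
  n6 'd': b→16  ←P1
  n7 'a': b→8
  n8 'ab': a→9  ←P3
  n9 'aba': a→10
  n10 'abaa': ·  ←P2
  n11 'bd': c→12 d→17
  n12 'bdc': c→13
  n13 'bdcc': b→14
  n14 'bdccb': b→15
  n15 'bdccbb': ·  ←P4
  n16 'db': ·  ←P5
  n17 'bdd': d→18
  n18 'bddd': d→19
  n19 'bdddd': ·  ←P6

Failure links (BFS by depth):
  n1('b'): parent n0 fail=0; on 'b' 0 → fail=0;  out ∅∪∅=∅
  n6('d'): parent n0 fail=0; on 'd' 0 → fail=0;  out {1}∪∅={1}
  n7('a'): parent n0 fail=0; on 'a' 0 → fail=0;  out ∅∪∅=∅
  n2('ba'): parent n1 fail=0; on 'a' 0 → fail=7;  out ∅∪∅=∅
  n8('ab'): parent n7 fail=0; on 'b' 0 → fail=1;  out {3}∪∅={3}
  n11('bd'): parent n1 fail=0; on 'd' 0 → fail=6;  out ∅∪{1}={1}
  n16('db'): parent n6 fail=0; on 'b' 0 → fail=1;  out {5}∪∅={5}
  n3('baa'): parent n2 fail=7; on 'a' 7→0 → fail=7;  out {7}∪∅={7}
  n9('aba'): parent n8 fail=1; on 'a' 1 → fail=2;  out ∅∪∅=∅
  n12('bdc'): parent n11 fail=6; on 'c' 6→0 → fail=0;  out ∅∪∅=∅
  n17('bdd'): parent n11 fail=6; on 'd' 6→0 → fail=6;  out ∅∪{1}={1}
  n4('baaa'): parent n3 fail=7; on 'a' 7→0 → fail=7;  out ∅∪∅=∅
  n10('abaa'): parent n9 fail=2; on 'a' 2 → fail=3;  out {2}∪{7}={2,7}
  n13('bdcc'): parent n12 fail=0; on 'c' 0 → fail=0;  out ∅∪∅=∅
  n18('bddd'): parent n17 fail=6; on 'd' 6→0 → fail=6;  out ∅∪{1}={1}
  n5('baaaa'): parent n4 fail=7; on 'a' 7→0 → fail=7;  out {0}∪∅={0}
  n14('bdccb'): parent n13 fail=0; on 'b' 0 → fail=1;  out ∅∪∅=∅
  n19('bdddd'): parent n18 fail=6; on 'd' 6→0 → fail=6;  out {6}∪{1}={1,6}
  n15('bdccbb'): parent n14 fail=1; on 'b' 1→0 → fail=1;  out {4}∪∅={4}

Run:
[0] read 'c'  n0⇒n0
[1] read 'b'  n0⇒n1
[2] read 'a'  n1⇒n2
[3] read 'a'  n2⇒n3  emit P7@[1:3]
[4] read 'a'  n3⇒n4
[5] read 'a'  n4⇒n5  emit P0@[1:5]
[6] read 'b'  n5⇒n8 ·f  emit P3@[5:6]
[7] read 'b'  n8⇒n1 ·f
[8] read 'b'  n1⇒n1 ·f
[9] read 'b'  n1⇒n1 ·f
[10] read 'a'  n1⇒n2
[11] read 'b'  n2⇒n8 ·f  emit P3@[10:11]
[12] read 'd'  n8⇒n11 ·f  emit P1@[12:12]
[13] read 'd'  n11⇒n17  emit P1@[13:13]
[14] read 'b'  n17⇒n16 ·f  emit P5@[13:14]
[15] read 'a'  n16⇒n2 ·f
[16] read 'a'  n2⇒n3  emit P7@[14:16]
[17] read 'a'  n3⇒n4
[18] read 'a'  n4⇒n5  emit P0@[14:18]
[19] read 'b'  n5⇒n8 ·f  emit P3@[18:19]
[20] read 'b'  n8⇒n1 ·f
[21] read 'a'  n1⇒n2
[22] read 'a'  n2⇒n3  emit P7@[20:22]
[23] read 'a'  n3⇒n4
[24] read 'a'  n4⇒n5  emit P0@[20:24]
[25] read 'a'  n5⇒n7 ·f
[26] read 'd'  n7⇒n6 ·f  emit P1@[26:26]
[27] read 'a'  n6⇒n7 ·f
[28] read 'd'  n7⇒n6 ·f  emit P1@[28:28]
[29] read 'b'  n6⇒n16  emit P5@[28:29]
[30] read 'b'  n16⇒n1 ·f
[31] read 'b'  n1⇒n1 ·f
[32] read 'd'  n1⇒n11  emit P1@[32:32]
[33] read 'd'  n11⇒n17  emit P1@[33:33]
[34] read 'd'  n17⇒n18  emit P1@[34:34]
[35] read 'd'  n18⇒n19  emit P1@[35:35],P6@[31:35]
[36] read 'a'  n19⇒n7 ·f
[37] read 'b'  n7⇒n8  emit P3@[36:37]
[38] read 'd'  n8⇒n11 ·f  emit P1@[38:38]
[39] read 'c'  n11⇒n12
[40] read 'b'  n12⇒n1 ·f
[41] read 'd'  n1⇒n11  emit P1@[41:41]
[42] read 'c'  n11⇒n12
[43] read 'c'  n12⇒n13
[44] read 'b'  n13⇒n14
[45] read 'b'  n14⇒n15  emit P4@[40:45]
[46] read 'a'  n15⇒n2 ·f
[47] read 'c'  n2⇒n0 ·f
[48] read 'b'  n0⇒n1
[49] read 'd'  n1⇒n11  emit P1@[49:49]
[50] read 'd'  n11⇒n17  emit P1@[50:50]
[51] read 'd'  n17⇒n18  emit P1@[51:51]
[52] read 'd'  n18⇒n19  emit P1@[52:52],P6@[48:52]
[53] read 'd'  n19⇒n6 ·f  emit P1@[53:53]

Matches: [[3,7],[5,0],[6,3],[11,3],[12,1],[13,1],[14,5],[16,7],[18,0],[19,3],[22,7],[24,0],[26,1],[28,1],[29,5],[32,1],[33,1],[34,1],[35,1],[35,6],[37,3],[38,1],[41,1],[45,4],[49,1],[50,1],[51,1],[52,1],[52,6],[53,1]]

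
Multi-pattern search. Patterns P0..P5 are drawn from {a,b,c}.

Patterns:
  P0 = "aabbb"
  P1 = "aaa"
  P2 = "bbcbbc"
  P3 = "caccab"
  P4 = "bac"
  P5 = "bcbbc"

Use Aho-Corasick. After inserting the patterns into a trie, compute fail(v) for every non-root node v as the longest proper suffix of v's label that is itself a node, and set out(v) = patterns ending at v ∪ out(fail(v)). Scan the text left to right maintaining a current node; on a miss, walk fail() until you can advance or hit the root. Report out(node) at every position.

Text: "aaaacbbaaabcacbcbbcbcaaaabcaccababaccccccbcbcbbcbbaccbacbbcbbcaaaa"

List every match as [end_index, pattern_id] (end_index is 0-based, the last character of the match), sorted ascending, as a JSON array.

Build automaton:
Trie (insert patterns):
  0='ε' goto a→1 b→7 c→13
  1='a' goto a→2
  2='aa' goto a→6 b→3
  3='aab' goto b→4
  4='aabb' goto b→5
  5='aabbb' goto ·  [P0 ends]
  6='aaa' goto ·  [P1 ends]
  7='b' goto a→19 b→8 c→21
  8='bb' goto c→9
  9='bbc' goto b→10
  10='bbcb' goto b→11
  11='bbcbb' goto c→12
  12='bbcbbc' goto ·  [P2 ends]
  13='c' goto a→14
  14='ca' goto c→15
  15='cac' goto c→16
  16='cacc' goto a→17
  17='cacca' goto b→18
  18='caccab' goto ·  [P3 ends]
  19='ba' goto c→20
  20='bac' goto ·  [P4 ends]
  21='bc' goto b→22
  22='bcb' goto b→23
  23='bcbb' goto c→24
  24='bcbbc' goto ·  [P5 ends]

BFS fail/out derivation:
  n1('a'): parent n0 fail=0; on 'a' 0 → fail=0;  out ∅∪∅=∅
  n7('b'): parent n0 fail=0; on 'b' 0 → fail=0;  out ∅∪∅=∅
  n13('c'): parent n0 fail=0; on 'c' 0 → fail=0;  out ∅∪∅=∅
  n2('aa'): parent n1 fail=0; on 'a' 0 → fail=1;  out ∅∪∅=∅
  n8('bb'): parent n7 fail=0; on 'b' 0 → fail=7;  out ∅∪∅=∅
  n14('ca'): parent n13 fail=0; on 'a' 0 → fail=1;  out ∅∪∅=∅
  n19('ba'): parent n7 fail=0; on 'a' 0 → fail=1;  out ∅∪∅=∅
  n21('bc'): parent n7 fail=0; on 'c' 0 → fail=13;  out ∅∪∅=∅
  n3('aab'): parent n2 fail=1; on 'b' 1→0 → fail=7;  out ∅∪∅=∅
  n6('aaa'): parent n2 fail=1; on 'a' 1 → fail=2;  out {1}∪∅={1}
  n9('bbc'): parent n8 fail=7; on 'c' 7 → fail=21;  out ∅∪∅=∅
  n15('cac'): parent n14 fail=1; on 'c' 1→0 → fail=13;  out ∅∪∅=∅
  n20('bac'): parent n19 fail=1; on 'c' 1→0 → fail=13;  out {4}∪∅={4}
  n22('bcb'): parent n21 fail=13; on 'b' 13→0 → fail=7;  out ∅∪∅=∅
  n4('aabb'): parent n3 fail=7; on 'b' 7 → fail=8;  out ∅∪∅=∅
  n10('bbcb'): parent n9 fail=21; on 'b' 21 → fail=22;  out ∅∪∅=∅
  n16('cacc'): parent n15 fail=13; on 'c' 13→0 → fail=13;  out ∅∪∅=∅
  n23('bcbb'): parent n22 fail=7; on 'b' 7 → fail=8;  out ∅∪∅=∅
  n5('aabbb'): parent n4 fail=8; on 'b' 8→7 → fail=8;  out {0}∪∅={0}
  n11('bbcbb'): parent n10 fail=22; on 'b' 22 → fail=23;  out ∅∪∅=∅
  n17('cacca'): parent n16 fail=13; on 'a' 13 → fail=14;  out ∅∪∅=∅
  n24('bcbbc'): parent n23 fail=8; on 'c' 8 → fail=9;  out {5}∪∅={5}
  n12('bbcbbc'): parent n11 fail=23; on 'c' 23 → fail=24;  out {2}∪{5}={2,5}
  n18('caccab'): parent n17 fail=14; on 'b' 14→1→0 → fail=7;  out {3}∪∅={3}

Text stream:
[0] read 'a'  n0⇒n1
[1] read 'a'  n1⇒n2
[2] read 'a'  n2⇒n6  → match P1@[0:2]
[3] read 'a'  n6⇒n6 ·f  → match P1@[1:3]
[4] read 'c'  n6⇒n13 ·f
[5] read 'b'  n13⇒n7 ·f
[6] read 'b'  n7⇒n8
[7] read 'a'  n8⇒n19 ·f
[8] read 'a'  n19⇒n2 ·f
[9] read 'a'  n2⇒n6  → match P1@[7:9]
[10] read 'b'  n6⇒n3 ·f
[11] read 'c'  n3⇒n21 ·f
[12] read 'a'  n21⇒n14 ·f
[13] read 'c'  n14⇒n15
[14] read 'b'  n15⇒n7 ·f
[15] read 'c'  n7⇒n21
[16] read 'b'  n21⇒n22
[17] read 'b'  n22⇒n23
[18] read 'c'  n23⇒n24  → match P5@[14:18]
[19] read 'b'  n24⇒n10 ·f
[20] read 'c'  n10⇒n21 ·f
[21] read 'a'  n21⇒n14 ·f
[22] read 'a'  n14⇒n2 ·f
[23] read 'a'  n2⇒n6  → match P1@[21:23]
[24] read 'a'  n6⇒n6 ·f  → match P1@[22:24]
[25] read 'b'  n6⇒n3 ·f
[26] read 'c'  n3⇒n21 ·f
[27] read 'a'  n21⇒n14 ·f
[28] read 'c'  n14⇒n15
[29] read 'c'  n15⇒n16
[30] read 'a'  n16⇒n17
[31] read 'b'  n17⇒n18  → match P3@[26:31]
[32] read 'a'  n18⇒n19 ·f
[33] read 'b'  n19⇒n7 ·f
[34] read 'a'  n7⇒n19
[35] read 'c'  n19⇒n20  → match P4@[33:35]
[36] read 'c'  n20⇒n13 ·f
[37] read 'c'  n13⇒n13 ·f
[38] read 'c'  n13⇒n13 ·f
[39] read 'c'  n13⇒n13 ·f
[40] read 'c'  n13⇒n13 ·f
[41] read 'b'  n13⇒n7 ·f
[42] read 'c'  n7⇒n21
[43] read 'b'  n21⇒n22
[44] read 'c'  n22⇒n21 ·f
[45] read 'b'  n21⇒n22
[46] read 'b'  n22⇒n23
[47] read 'c'  n23⇒n24  → match P5@[43:47]
[48] read 'b'  n24⇒n10 ·f
[49] read 'b'  n10⇒n11
[50] read 'a'  n11⇒n19 ·f
[51] read 'c'  n19⇒n20  → match P4@[49:51]
[52] read 'c'  n20⇒n13 ·f
[53] read 'b'  n13⇒n7 ·f
[54] read 'a'  n7⇒n19
[55] read 'c'  n19⇒n20  → match P4@[53:55]
[56] read 'b'  n20⇒n7 ·f
[57] read 'b'  n7⇒n8
[58] read 'c'  n8⇒n9
[59] read 'b'  n9⇒n10
[60] read 'b'  n10⇒n11
[61] read 'c'  n11⇒n12  → match P2@[56:61],P5@[57:61]
[62] read 'a'  n12⇒n14 ·f
[63] read 'a'  n14⇒n2 ·f
[64] read 'a'  n2⇒n6  → match P1@[62:64]
[65] read 'a'  n6⇒n6 ·f  → match P1@[63:65]

Matches: [[2,1],[3,1],[9,1],[18,5],[23,1],[24,1],[31,3],[35,4],[47,5],[51,4],[55,4],[61,2],[61,5],[64,1],[65,1]]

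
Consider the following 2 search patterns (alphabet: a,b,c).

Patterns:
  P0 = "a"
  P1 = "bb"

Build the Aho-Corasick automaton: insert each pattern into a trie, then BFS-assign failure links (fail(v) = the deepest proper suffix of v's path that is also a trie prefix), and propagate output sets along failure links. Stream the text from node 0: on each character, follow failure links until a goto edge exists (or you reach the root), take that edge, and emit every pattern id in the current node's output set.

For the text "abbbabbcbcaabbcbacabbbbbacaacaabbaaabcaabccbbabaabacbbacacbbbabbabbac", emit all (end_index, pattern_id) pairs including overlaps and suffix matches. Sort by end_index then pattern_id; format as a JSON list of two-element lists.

Build:
Trie (insert patterns):
  0='ε' goto a→1 b→2
  1='a' goto ·  ←P0
  2='b' goto b→3
  3='bb' goto ·  ←P1

Failure links (BFS by depth):
  fail(1) 'a': from fail(0)=0 chase 'a': 0 ⇒ 0;  out={0}∪out(0)={0}
  fail(2) 'b': from fail(0)=0 chase 'b': 0 ⇒ 0;  out=∅∪out(0)=∅
  fail(3) 'bb': from fail(2)=0 chase 'b': 0 ⇒ 2;  out={1}∪out(2)={1}

Text stream:
i=0 'a': node 0→1  emit P0@[0:0]
i=1 'b': node 1→2 (fail-walked)
i=2 'b': node 2→3  emit P1@[1:2]
i=3 'b': node 3→3 (fail-walked)  emit P1@[2:3]
i=4 'a': node 3→1 (fail-walked)  emit P0@[4:4]
i=5 'b': node 1→2 (fail-walked)
i=6 'b': node 2→3  emit P1@[5:6]
i=7 'c': node 3→0 (fail-walked)
i=8 'b': node 0→2
i=9 'c': node 2→0 (fail-walked)
i=10 'a': node 0→1  emit P0@[10:10]
i=11 'a': node 1→1 (fail-walked)  emit P0@[11:11]
i=12 'b': node 1→2 (fail-walked)
i=13 'b': node 2→3  emit P1@[12:13]
i=14 'c': node 3→0 (fail-walked)
i=15 'b': node 0→2
i=16 'a': node 2→1 (fail-walked)  emit P0@[16:16]
i=17 'c': node 1→0 (fail-walked)
i=18 'a': node 0→1  emit P0@[18:18]
i=19 'b': node 1→2 (fail-walked)
i=20 'b': node 2→3  emit P1@[19:20]
i=21 'b': node 3→3 (fail-walked)  emit P1@[20:21]
i=22 'b': node 3→3 (fail-walked)  emit P1@[21:22]
i=23 'b': node 3→3 (fail-walked)  emit P1@[22:23]
i=24 'a': node 3→1 (fail-walked)  emit P0@[24:24]
i=25 'c': node 1→0 (fail-walked)
i=26 'a': node 0→1  emit P0@[26:26]
i=27 'a': node 1→1 (fail-walked)  emit P0@[27:27]
i=28 'c': node 1→0 (fail-walked)
i=29 'a': node 0→1  emit P0@[29:29]
i=30 'a': node 1→1 (fail-walked)  emit P0@[30:30]
i=31 'b': node 1→2 (fail-walked)
i=32 'b': node 2→3  emit P1@[31:32]
i=33 'a': node 3→1 (fail-walked)  emit P0@[33:33]
i=34 'a': node 1→1 (fail-walked)  emit P0@[34:34]
i=35 'a': node 1→1 (fail-walked)  emit P0@[35:35]
i=36 'b': node 1→2 (fail-walked)
i=37 'c': node 2→0 (fail-walked)
i=38 'a': node 0→1  emit P0@[38:38]
i=39 'a': node 1→1 (fail-walked)  emit P0@[39:39]
i=40 'b': node 1→2 (fail-walked)
i=41 'c': node 2→0 (fail-walked)
i=42 'c': node 0→0
i=43 'b': node 0→2
i=44 'b': node 2→3  emit P1@[43:44]
i=45 'a': node 3→1 (fail-walked)  emit P0@[45:45]
i=46 'b': node 1→2 (fail-walked)
i=47 'a': node 2→1 (fail-walked)  emit P0@[47:47]
i=48 'a': node 1→1 (fail-walked)  emit P0@[48:48]
i=49 'b': node 1→2 (fail-walked)
i=50 'a': node 2→1 (fail-walked)  emit P0@[50:50]
i=51 'c': node 1→0 (fail-walked)
i=52 'b': node 0→2
i=53 'b': node 2→3  emit P1@[52:53]
i=54 'a': node 3→1 (fail-walked)  emit P0@[54:54]
i=55 'c': node 1→0 (fail-walked)
i=56 'a': node 0→1  emit P0@[56:56]
i=57 'c': node 1→0 (fail-walked)
i=58 'b': node 0→2
i=59 'b': node 2→3  emit P1@[58:59]
i=60 'b': node 3→3 (fail-walked)  emit P1@[59:60]
i=61 'a': node 3→1 (fail-walked)  emit P0@[61:61]
i=62 'b': node 1→2 (fail-walked)
i=63 'b': node 2→3  emit P1@[62:63]
i=64 'a': node 3→1 (fail-walked)  emit P0@[64:64]
i=65 'b': node 1→2 (fail-walked)
i=66 'b': node 2→3  emit P1@[65:66]
i=67 'a': node 3→1 (fail-walked)  emit P0@[67:67]
i=68 'c': node 1→0 (fail-walked)

Matches: [[0,0],[2,1],[3,1],[4,0],[6,1],[10,0],[11,0],[13,1],[16,0],[18,0],[20,1],[21,1],[22,1],[23,1],[24,0],[26,0],[27,0],[29,0],[30,0],[32,1],[33,0],[34,0],[35,0],[38,0],[39,0],[44,1],[45,0],[47,0],[48,0],[50,0],[53,1],[54,0],[56,0],[59,1],[60,1],[61,0],[63,1],[64,0],[66,1],[67,0]]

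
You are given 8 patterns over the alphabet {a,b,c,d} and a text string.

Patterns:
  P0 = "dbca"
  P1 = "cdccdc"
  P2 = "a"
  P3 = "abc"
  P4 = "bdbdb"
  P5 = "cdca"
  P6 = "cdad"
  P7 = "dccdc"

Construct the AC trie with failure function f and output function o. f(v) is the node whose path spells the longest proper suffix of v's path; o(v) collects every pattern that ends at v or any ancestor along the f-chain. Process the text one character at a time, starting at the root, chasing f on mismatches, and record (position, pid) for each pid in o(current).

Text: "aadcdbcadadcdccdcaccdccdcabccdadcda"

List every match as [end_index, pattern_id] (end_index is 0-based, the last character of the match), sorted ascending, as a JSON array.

Build:
Trie (insert patterns):
  0='ε' goto a→11 b→14 c→5 d→1
  1='d' goto b→2 c→22
  2='db' goto c→3
  3='dbc' goto a→4
  4='dbca' goto ·  ←P0
  5='c' goto d→6
  6='cd' goto a→20 c→7
  7='cdc' goto a→19 c→8
  8='cdcc' goto d→9
  9='cdccd' goto c→10
  10='cdccdc' goto ·  ←P1
  11='a' goto b→12  ←P2
  12='ab' goto c→13
  13='abc' goto ·  ←P3
  14='b' goto d→15
  15='bd' goto b→16
  16='bdb' goto d→17
  17='bdbd' goto b→18
  18='bdbdb' goto ·  ←P4
  19='cdca' goto ·  ←P5
  20='cda' goto d→21
  21='cdad' goto ·  ←P6
  22='dc' goto c→23
  23='dcc' goto d→24
  24='dccd' goto c→25
  25='dccdc' goto ·  ←P7

BFS fail/out derivation:
  n1('d'): parent n0 fail=0; on 'd' 0 → fail=0;  out ∅∪∅=∅
  n5('c'): parent n0 fail=0; on 'c' 0 → fail=0;  out ∅∪∅=∅
  n11('a'): parent n0 fail=0; on 'a' 0 → fail=0;  out {2}∪∅={2}
  n14('b'): parent n0 fail=0; on 'b' 0 → fail=0;  out ∅∪∅=∅
  n2('db'): parent n1 fail=0; on 'b' 0 → fail=14;  out ∅∪∅=∅
  n6('cd'): parent n5 fail=0; on 'd' 0 → fail=1;  out ∅∪∅=∅
  n12('ab'): parent n11 fail=0; on 'b' 0 → fail=14;  out ∅∪∅=∅
  n15('bd'): parent n14 fail=0; on 'd' 0 → fail=1;  out ∅∪∅=∅
  n22('dc'): parent n1 fail=0; on 'c' 0 → fail=5;  out ∅∪∅=∅
  n3('dbc'): parent n2 fail=14; on 'c' 14→0 → fail=5;  out ∅∪∅=∅
  n7('cdc'): parent n6 fail=1; on 'c' 1 → fail=22;  out ∅∪∅=∅
  n13('abc'): parent n12 fail=14; on 'c' 14→0 → fail=5;  out {3}∪∅={3}
  n16('bdb'): parent n15 fail=1; on 'b' 1 → fail=2;  out ∅∪∅=∅
  n20('cda'): parent n6 fail=1; on 'a' 1→0 → fail=11;  out ∅∪{2}={2}
  n23('dcc'): parent n22 fail=5; on 'c' 5→0 → fail=5;  out ∅∪∅=∅
  n4('dbca'): parent n3 fail=5; on 'a' 5→0 → fail=11;  out {0}∪{2}={0,2}
  n8('cdcc'): parent n7 fail=22; on 'c' 22 → fail=23;  out ∅∪∅=∅
  n17('bdbd'): parent n16 fail=2; on 'd' 2→14 → fail=15;  out ∅∪∅=∅
  n19('cdca'): parent n7 fail=22; on 'a' 22→5→0 → fail=11;  out {5}∪{2}={2,5}
  n21('cdad'): parent n20 fail=11; on 'd' 11→0 → fail=1;  out {6}∪∅={6}
  n24('dccd'): parent n23 fail=5; on 'd' 5 → fail=6;  out ∅∪∅=∅
  n9('cdccd'): parent n8 fail=23; on 'd' 23 → fail=24;  out ∅∪∅=∅
  n18('bdbdb'): parent n17 fail=15; on 'b' 15 → fail=16;  out {4}∪∅={4}
  n25('dccdc'): parent n24 fail=6; on 'c' 6 → fail=7;  out {7}∪∅={7}
  n10('cdccdc'): parent n9 fail=24; on 'c' 24 → fail=25;  out {1}∪{7}={1,7}

Text stream:
[0] read 'a'  n0⇒n11  emit P2@[0:0]
[1] read 'a'  n11⇒n11 (fail-walked)  emit P2@[1:1]
[2] read 'd'  n11⇒n1 (fail-walked)
[3] read 'c'  n1⇒n22
[4] read 'd'  n22⇒n6 (fail-walked)
[5] read 'b'  n6⇒n2 (fail-walked)
[6] read 'c'  n2⇒n3
[7] read 'a'  n3⇒n4  emit P0@[4:7],P2@[7:7]
[8] read 'd'  n4⇒n1 (fail-walked)
[9] read 'a'  n1⇒n11 (fail-walked)  emit P2@[9:9]
[10] read 'd'  n11⇒n1 (fail-walked)
[11] read 'c'  n1⇒n22
[12] read 'd'  n22⇒n6 (fail-walked)
[13] read 'c'  n6⇒n7
[14] read 'c'  n7⇒n8
[15] read 'd'  n8⇒n9
[16] read 'c'  n9⇒n10  emit P1@[11:16],P7@[12:16]
[17] read 'a'  n10⇒n19 (fail-walked)  emit P2@[17:17],P5@[14:17]
[18] read 'c'  n19⇒n5 (fail-walked)
[19] read 'c'  n5⇒n5 (fail-walked)
[20] read 'd'  n5⇒n6
[21] read 'c'  n6⇒n7
[22] read 'c'  n7⇒n8
[23] read 'd'  n8⇒n9
[24] read 'c'  n9⇒n10  emit P1@[19:24],P7@[20:24]
[25] read 'a'  n10⇒n19 (fail-walked)  emit P2@[25:25],P5@[22:25]
[26] read 'b'  n19⇒n12 (fail-walked)
[27] read 'c'  n12⇒n13  emit P3@[25:27]
[28] read 'c'  n13⇒n5 (fail-walked)
[29] read 'd'  n5⇒n6
[30] read 'a'  n6⇒n20  emit P2@[30:30]
[31] read 'd'  n20⇒n21  emit P6@[28:31]
[32] read 'c'  n21⇒n22 (fail-walked)
[33] read 'd'  n22⇒n6 (fail-walked)
[34] read 'a'  n6⇒n20  emit P2@[34:34]

Result: [[0,2],[1,2],[7,0],[7,2],[9,2],[16,1],[16,7],[17,2],[17,5],[24,1],[24,7],[25,2],[25,5],[27,3],[30,2],[31,6],[34,2]]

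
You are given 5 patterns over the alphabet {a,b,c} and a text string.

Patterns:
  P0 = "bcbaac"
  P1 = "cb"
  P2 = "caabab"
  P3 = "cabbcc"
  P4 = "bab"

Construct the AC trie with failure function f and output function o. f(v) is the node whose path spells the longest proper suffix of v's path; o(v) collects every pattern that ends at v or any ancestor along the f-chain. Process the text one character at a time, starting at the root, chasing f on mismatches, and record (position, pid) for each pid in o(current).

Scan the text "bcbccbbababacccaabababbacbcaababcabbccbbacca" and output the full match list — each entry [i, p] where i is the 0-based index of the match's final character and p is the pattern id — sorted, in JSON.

Construct AC machine:
Trie nodes:
  n0 'ε': b→1 c→7
  n1 'b': a→18 c→2
  n2 'bc': b→3
  n3 'bcb': a→4
  n4 'bcba': a→5
  n5 'bcbaa': c→6
  n6 'bcbaac': ·  [P0 ends]
  n7 'c': a→9 b→8
  n8 'cb': ·  [P1 ends]
  n9 'ca': a→10 b→14
  n10 'caa': b→11
  n11 'caab': a→12
  n12 'caaba': b→13
  n13 'caabab': ·  [P2 ends]
  n14 'cab': b→15
  n15 'cabb': c→16
  n16 'cabbc': c→17
  n17 'cabbcc': ·  [P3 ends]
  n18 'ba': b→19
  n19 'bab': ·  [P4 ends]

Failure links (BFS by depth):
  fail(1) 'b': from fail(0)=0 chase 'b': 0 ⇒ 0;  out=∅∪out(0)=∅
  fail(7) 'c': from fail(0)=0 chase 'c': 0 ⇒ 0;  out=∅∪out(0)=∅
  fail(2) 'bc': from fail(1)=0 chase 'c': 0 ⇒ 7;  out=∅∪out(7)=∅
  fail(8) 'cb': from fail(7)=0 chase 'b': 0 ⇒ 1;  out={1}∪out(1)={1}
  fail(9) 'ca': from fail(7)=0 chase 'a': 0 ⇒ 0;  out=∅∪out(0)=∅
  fail(18) 'ba': from fail(1)=0 chase 'a': 0 ⇒ 0;  out=∅∪out(0)=∅
  fail(3) 'bcb': from fail(2)=7 chase 'b': 7 ⇒ 8;  out=∅∪out(8)={1}
  fail(10) 'caa': from fail(9)=0 chase 'a': 0 ⇒ 0;  out=∅∪out(0)=∅
  fail(14) 'cab': from fail(9)=0 chase 'b': 0 ⇒ 1;  out=∅∪out(1)=∅
  fail(19) 'bab': from fail(18)=0 chase 'b': 0 ⇒ 1;  out={4}∪out(1)={4}
  fail(4) 'bcba': from fail(3)=8 chase 'a': 8→1 ⇒ 18;  out=∅∪out(18)=∅
  fail(11) 'caab': from fail(10)=0 chase 'b': 0 ⇒ 1;  out=∅∪out(1)=∅
  fail(15) 'cabb': from fail(14)=1 chase 'b': 1→0 ⇒ 1;  out=∅∪out(1)=∅
  fail(5) 'bcbaa': from fail(4)=18 chase 'a': 18→0 ⇒ 0;  out=∅∪out(0)=∅
  fail(12) 'caaba': from fail(11)=1 chase 'a': 1 ⇒ 18;  out=∅∪out(18)=∅
  fail(16) 'cabbc': from fail(15)=1 chase 'c': 1 ⇒ 2;  out=∅∪out(2)=∅
  fail(6) 'bcbaac': from fail(5)=0 chase 'c': 0 ⇒ 7;  out={0}∪out(7)={0}
  fail(13) 'caabab': from fail(12)=18 chase 'b': 18 ⇒ 19;  out={2}∪out(19)={2,4}
  fail(17) 'cabbcc': from fail(16)=2 chase 'c': 2→7→0 ⇒ 7;  out={3}∪out(7)={3}

Text stream:
[0] read 'b'  n0⇒n1
[1] read 'c'  n1⇒n2
[2] read 'b'  n2⇒n3  ** P1@[1:2]
[3] read 'c'  n3⇒n2 (fail-walked)
[4] read 'c'  n2⇒n7 (fail-walked)
[5] read 'b'  n7⇒n8  ** P1@[4:5]
[6] read 'b'  n8⇒n1 (fail-walked)
[7] read 'a'  n1⇒n18
[8] read 'b'  n18⇒n19  ** P4@[6:8]
[9] read 'a'  n19⇒n18 (fail-walked)
[10] read 'b'  n18⇒n19  ** P4@[8:10]
[11] read 'a'  n19⇒n18 (fail-walked)
[12] read 'c'  n18⇒n7 (fail-walked)
[13] read 'c'  n7⇒n7 (fail-walked)
[14] read 'c'  n7⇒n7 (fail-walked)
[15] read 'a'  n7⇒n9
[16] read 'a'  n9⇒n10
[17] read 'b'  n10⇒n11
[18] read 'a'  n11⇒n12
[19] read 'b'  n12⇒n13  ** P2@[14:19],P4@[17:19]
[20] read 'a'  n13⇒n18 (fail-walked)
[21] read 'b'  n18⇒n19  ** P4@[19:21]
[22] read 'b'  n19⇒n1 (fail-walked)
[23] read 'a'  n1⇒n18
[24] read 'c'  n18⇒n7 (fail-walked)
[25] read 'b'  n7⇒n8  ** P1@[24:25]
[26] read 'c'  n8⇒n2 (fail-walked)
[27] read 'a'  n2⇒n9 (fail-walked)
[28] read 'a'  n9⇒n10
[29] read 'b'  n10⇒n11
[30] read 'a'  n11⇒n12
[31] read 'b'  n12⇒n13  ** P2@[26:31],P4@[29:31]
[32] read 'c'  n13⇒n2 (fail-walked)
[33] read 'a'  n2⇒n9 (fail-walked)
[34] read 'b'  n9⇒n14
[35] read 'b'  n14⇒n15
[36] read 'c'  n15⇒n16
[37] read 'c'  n16⇒n17  ** P3@[32:37]
[38] read 'b'  n17⇒n8 (fail-walked)  ** P1@[37:38]
[39] read 'b'  n8⇒n1 (fail-walked)
[40] read 'a'  n1⇒n18
[41] read 'c'  n18⇒n7 (fail-walked)
[42] read 'c'  n7⇒n7 (fail-walked)
[43] read 'a'  n7⇒n9

Result: [[2,1],[5,1],[8,4],[10,4],[19,2],[19,4],[21,4],[25,1],[31,2],[31,4],[37,3],[38,1]]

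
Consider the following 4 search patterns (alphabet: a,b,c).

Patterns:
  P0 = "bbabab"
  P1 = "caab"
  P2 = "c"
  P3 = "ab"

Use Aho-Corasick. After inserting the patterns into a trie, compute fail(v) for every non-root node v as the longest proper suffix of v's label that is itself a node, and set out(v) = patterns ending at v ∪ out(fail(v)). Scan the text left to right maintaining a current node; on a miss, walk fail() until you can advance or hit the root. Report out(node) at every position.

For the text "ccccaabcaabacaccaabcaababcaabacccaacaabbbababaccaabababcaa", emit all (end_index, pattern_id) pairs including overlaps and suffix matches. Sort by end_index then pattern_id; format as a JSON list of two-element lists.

Build:
Trie (insert patterns):
  0='ε' goto a→11 b→1 c→7
  1='b' goto b→2
  2='bb' goto a→3
  3='bba' goto b→4
  4='bbab' goto a→5
  5='bbaba' goto b→6
  6='bbabab' goto ·  [P0 ends]
  7='c' goto a→8  [P2 ends]
  8='ca' goto a→9
  9='caa' goto b→10
  10='caab' goto ·  [P1 ends]
  11='a' goto b→12
  12='ab' goto ·  [P3 ends]

Failure links (BFS by depth):
  n1('b'): parent n0 fail=0; on 'b' 0 → fail=0;  out ∅∪∅=∅
  n7('c'): parent n0 fail=0; on 'c' 0 → fail=0;  out {2}∪∅={2}
  n11('a'): parent n0 fail=0; on 'a' 0 → fail=0;  out ∅∪∅=∅
  n2('bb'): parent n1 fail=0; on 'b' 0 → fail=1;  out ∅∪∅=∅
  n8('ca'): parent n7 fail=0; on 'a' 0 → fail=11;  out ∅∪∅=∅
  n12('ab'): parent n11 fail=0; on 'b' 0 → fail=1;  out {3}∪∅={3}
  n3('bba'): parent n2 fail=1; on 'a' 1→0 → fail=11;  out ∅∪∅=∅
  n9('caa'): parent n8 fail=11; on 'a' 11→0 → fail=11;  out ∅∪∅=∅
  n4('bbab'): parent n3 fail=11; on 'b' 11 → fail=12;  out ∅∪{3}={3}
  n10('caab'): parent n9 fail=11; on 'b' 11 → fail=12;  out {1}∪{3}={1,3}
  n5('bbaba'): parent n4 fail=12; on 'a' 12→1→0 → fail=11;  out ∅∪∅=∅
  n6('bbabab'): parent n5 fail=11; on 'b' 11 → fail=12;  out {0}∪{3}={0,3}

Run:
i=0 'c': node 0→7  → match P2@[0:0]
i=1 'c': node 7→7 (fail-walked)  → match P2@[1:1]
i=2 'c': node 7→7 (fail-walked)  → match P2@[2:2]
i=3 'c': node 7→7 (fail-walked)  → match P2@[3:3]
i=4 'a': node 7→8
i=5 'a': node 8→9
i=6 'b': node 9→10  → match P1@[3:6],P3@[5:6]
i=7 'c': node 10→7 (fail-walked)  → match P2@[7:7]
i=8 'a': node 7→8
i=9 'a': node 8→9
i=10 'b': node 9→10  → match P1@[7:10],P3@[9:10]
i=11 'a': node 10→11 (fail-walked)
i=12 'c': node 11→7 (fail-walked)  → match P2@[12:12]
i=13 'a': node 7→8
i=14 'c': node 8→7 (fail-walked)  → match P2@[14:14]
i=15 'c': node 7→7 (fail-walked)  → match P2@[15:15]
i=16 'a': node 7→8
i=17 'a': node 8→9
i=18 'b': node 9→10  → match P1@[15:18],P3@[17:18]
i=19 'c': node 10→7 (fail-walked)  → match P2@[19:19]
i=20 'a': node 7→8
i=21 'a': node 8→9
i=22 'b': node 9→10  → match P1@[19:22],P3@[21:22]
i=23 'a': node 10→11 (fail-walked)
i=24 'b': node 11→12  → match P3@[23:24]
i=25 'c': node 12→7 (fail-walked)  → match P2@[25:25]
i=26 'a': node 7→8
i=27 'a': node 8→9
i=28 'b': node 9→10  → match P1@[25:28],P3@[27:28]
i=29 'a': node 10→11 (fail-walked)
i=30 'c': node 11→7 (fail-walked)  → match P2@[30:30]
i=31 'c': node 7→7 (fail-walked)  → match P2@[31:31]
i=32 'c': node 7→7 (fail-walked)  → match P2@[32:32]
i=33 'a': node 7→8
i=34 'a': node 8→9
i=35 'c': node 9→7 (fail-walked)  → match P2@[35:35]
i=36 'a': node 7→8
i=37 'a': node 8→9
i=38 'b': node 9→10  → match P1@[35:38],P3@[37:38]
i=39 'b': node 10→2 (fail-walked)
i=40 'b': node 2→2 (fail-walked)
i=41 'a': node 2→3
i=42 'b': node 3→4  → match P3@[41:42]
i=43 'a': node 4→5
i=44 'b': node 5→6  → match P0@[39:44],P3@[43:44]
i=45 'a': node 6→11 (fail-walked)
i=46 'c': node 11→7 (fail-walked)  → match P2@[46:46]
i=47 'c': node 7→7 (fail-walked)  → match P2@[47:47]
i=48 'a': node 7→8
i=49 'a': node 8→9
i=50 'b': node 9→10  → match P1@[47:50],P3@[49:50]
i=51 'a': node 10→11 (fail-walked)
i=52 'b': node 11→12  → match P3@[51:52]
i=53 'a': node 12→11 (fail-walked)
i=54 'b': node 11→12  → match P3@[53:54]
i=55 'c': node 12→7 (fail-walked)  → match P2@[55:55]
i=56 'a': node 7→8
i=57 'a': node 8→9

Matches: [[0,2],[1,2],[2,2],[3,2],[6,1],[6,3],[7,2],[10,1],[10,3],[12,2],[14,2],[15,2],[18,1],[18,3],[19,2],[22,1],[22,3],[24,3],[25,2],[28,1],[28,3],[30,2],[31,2],[32,2],[35,2],[38,1],[38,3],[42,3],[44,0],[44,3],[46,2],[47,2],[50,1],[50,3],[52,3],[54,3],[55,2]]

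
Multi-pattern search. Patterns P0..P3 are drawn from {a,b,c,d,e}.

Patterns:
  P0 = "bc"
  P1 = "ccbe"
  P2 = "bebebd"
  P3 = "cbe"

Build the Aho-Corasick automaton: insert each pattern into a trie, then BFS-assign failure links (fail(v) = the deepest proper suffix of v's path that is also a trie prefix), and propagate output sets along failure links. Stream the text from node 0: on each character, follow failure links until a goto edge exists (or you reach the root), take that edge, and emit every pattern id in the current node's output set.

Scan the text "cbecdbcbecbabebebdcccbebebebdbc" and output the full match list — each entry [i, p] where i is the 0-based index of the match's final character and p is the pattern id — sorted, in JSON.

Build automaton:
Trie (insert patterns):
  0='ε' goto b→1 c→3
  1='b' goto c→2 e→7
  2='bc' goto ·  [P0 ends]
  3='c' goto b→12 c→4
  4='cc' goto b→5
  5='ccb' goto e→6
  6='ccbe' goto ·  [P1 ends]
  7='be' goto b→8
  8='beb' goto e→9
  9='bebe' goto b→10
  10='bebeb' goto d→11
  11='bebebd' goto ·  [P2 ends]
  12='cb' goto e→13
  13='cbe' goto ·  [P3 ends]

BFS fail/out derivation:
  fail(1) 'b': from fail(0)=0 chase 'b': 0 ⇒ 0;  out=∅∪out(0)=∅
  fail(3) 'c': from fail(0)=0 chase 'c': 0 ⇒ 0;  out=∅∪out(0)=∅
  fail(2) 'bc': from fail(1)=0 chase 'c': 0 ⇒ 3;  out={0}∪out(3)={0}
  fail(4) 'cc': from fail(3)=0 chase 'c': 0 ⇒ 3;  out=∅∪out(3)=∅
  fail(7) 'be': from fail(1)=0 chase 'e': 0 ⇒ 0;  out=∅∪out(0)=∅
  fail(12) 'cb': from fail(3)=0 chase 'b': 0 ⇒ 1;  out=∅∪out(1)=∅
  fail(5) 'ccb': from fail(4)=3 chase 'b': 3 ⇒ 12;  out=∅∪out(12)=∅
  fail(8) 'beb': from fail(7)=0 chase 'b': 0 ⇒ 1;  out=∅∪out(1)=∅
  fail(13) 'cbe': from fail(12)=1 chase 'e': 1 ⇒ 7;  out={3}∪out(7)={3}
  fail(6) 'ccbe': from fail(5)=12 chase 'e': 12 ⇒ 13;  out={1}∪out(13)={1,3}
  fail(9) 'bebe': from fail(8)=1 chase 'e': 1 ⇒ 7;  out=∅∪out(7)=∅
  fail(10) 'bebeb': from fail(9)=7 chase 'b': 7 ⇒ 8;  out=∅∪out(8)=∅
  fail(11) 'bebebd': from fail(10)=8 chase 'd': 8→1→0 ⇒ 0;  out={2}∪out(0)={2}

Scan:
i=0 'c': node 0→3
i=1 'b': node 3→12
i=2 'e': node 12→13  ** P3@[0:2]
i=3 'c': node 13→3 (via fail)
i=4 'd': node 3→0 (via fail)
i=5 'b': node 0→1
i=6 'c': node 1→2  ** P0@[5:6]
i=7 'b': node 2→12 (via fail)
i=8 'e': node 12→13  ** P3@[6:8]
i=9 'c': node 13→3 (via fail)
i=10 'b': node 3→12
i=11 'a': node 12→0 (via fail)
i=12 'b': node 0→1
i=13 'e': node 1→7
i=14 'b': node 7→8
i=15 'e': node 8→9
i=16 'b': node 9→10
i=17 'd': node 10→11  ** P2@[12:17]
i=18 'c': node 11→3 (via fail)
i=19 'c': node 3→4
i=20 'c': node 4→4 (via fail)
i=21 'b': node 4→5
i=22 'e': node 5→6  ** P1@[19:22],P3@[20:22]
i=23 'b': node 6→8 (via fail)
i=24 'e': node 8→9
i=25 'b': node 9→10
i=26 'e': node 10→9 (via fail)
i=27 'b': node 9→10
i=28 'd': node 10→11  ** P2@[23:28]
i=29 'b': node 11→1 (via fail)
i=30 'c': node 1→2  ** P0@[29:30]

Matches: [[2,3],[6,0],[8,3],[17,2],[22,1],[22,3],[28,2],[30,0]]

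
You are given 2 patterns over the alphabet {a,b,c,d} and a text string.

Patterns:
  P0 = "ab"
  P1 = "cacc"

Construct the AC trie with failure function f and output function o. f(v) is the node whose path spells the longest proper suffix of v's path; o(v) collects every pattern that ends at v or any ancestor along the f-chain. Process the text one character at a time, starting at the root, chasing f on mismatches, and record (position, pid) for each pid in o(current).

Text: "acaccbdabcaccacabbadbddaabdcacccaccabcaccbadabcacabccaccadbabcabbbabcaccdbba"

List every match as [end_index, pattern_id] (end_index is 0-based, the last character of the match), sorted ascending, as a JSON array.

Build:
Trie (insert patterns):
  n0 'ε': a→1 c→3
  n1 'a': b→2
  n2 'ab': ·  [P0 ends]
  n3 'c': a→4
  n4 'ca': c→5
  n5 'cac': c→6
  n6 'cacc': ·  [P1 ends]

Failure links (BFS by depth):
  fail(1) 'a': from fail(0)=0 chase 'a': 0 ⇒ 0;  out=∅∪out(0)=∅
  fail(3) 'c': from fail(0)=0 chase 'c': 0 ⇒ 0;  out=∅∪out(0)=∅
  fail(2) 'ab': from fail(1)=0 chase 'b': 0 ⇒ 0;  out={0}∪out(0)={0}
  fail(4) 'ca': from fail(3)=0 chase 'a': 0 ⇒ 1;  out=∅∪out(1)=∅
  fail(5) 'cac': from fail(4)=1 chase 'c': 1→0 ⇒ 3;  out=∅∪out(3)=∅
  fail(6) 'cacc': from fail(5)=3 chase 'c': 3→0 ⇒ 3;  out={1}∪out(3)={1}

Text stream:
[0] read 'a'  n0⇒n1
[1] read 'c'  n1⇒n3 ·f
[2] read 'a'  n3⇒n4
[3] read 'c'  n4⇒n5
[4] read 'c'  n5⇒n6  → match P1@[1:4]
[5] read 'b'  n6⇒n0 ·f
[6] read 'd'  n0⇒n0
[7] read 'a'  n0⇒n1
[8] read 'b'  n1⇒n2  → match P0@[7:8]
[9] read 'c'  n2⇒n3 ·f
[10] read 'a'  n3⇒n4
[11] read 'c'  n4⇒n5
[12] read 'c'  n5⇒n6  → match P1@[9:12]
[13] read 'a'  n6⇒n4 ·f
[14] read 'c'  n4⇒n5
[15] read 'a'  n5⇒n4 ·f
[16] read 'b'  n4⇒n2 ·f  → match P0@[15:16]
[17] read 'b'  n2⇒n0 ·f
[18] read 'a'  n0⇒n1
[19] read 'd'  n1⇒n0 ·f
[20] read 'b'  n0⇒n0
[21] read 'd'  n0⇒n0
[22] read 'd'  n0⇒n0
[23] read 'a'  n0⇒n1
[24] read 'a'  n1⇒n1 ·f
[25] read 'b'  n1⇒n2  → match P0@[24:25]
[26] read 'd'  n2⇒n0 ·f
[27] read 'c'  n0⇒n3
[28] read 'a'  n3⇒n4
[29] read 'c'  n4⇒n5
[30] read 'c'  n5⇒n6  → match P1@[27:30]
[31] read 'c'  n6⇒n3 ·f
[32] read 'a'  n3⇒n4
[33] read 'c'  n4⇒n5
[34] read 'c'  n5⇒n6  → match P1@[31:34]
[35] read 'a'  n6⇒n4 ·f
[36] read 'b'  n4⇒n2 ·f  → match P0@[35:36]
[37] read 'c'  n2⇒n3 ·f
[38] read 'a'  n3⇒n4
[39] read 'c'  n4⇒n5
[40] read 'c'  n5⇒n6  → match P1@[37:40]
[41] read 'b'  n6⇒n0 ·f
[42] read 'a'  n0⇒n1
[43] read 'd'  n1⇒n0 ·f
[44] read 'a'  n0⇒n1
[45] read 'b'  n1⇒n2  → match P0@[44:45]
[46] read 'c'  n2⇒n3 ·f
[47] read 'a'  n3⇒n4
[48] read 'c'  n4⇒n5
[49] read 'a'  n5⇒n4 ·f
[50] read 'b'  n4⇒n2 ·f  → match P0@[49:50]
[51] read 'c'  n2⇒n3 ·f
[52] read 'c'  n3⇒n3 ·f
[53] read 'a'  n3⇒n4
[54] read 'c'  n4⇒n5
[55] read 'c'  n5⇒n6  → match P1@[52:55]
[56] read 'a'  n6⇒n4 ·f
[57] read 'd'  n4⇒n0 ·f
[58] read 'b'  n0⇒n0
[59] read 'a'  n0⇒n1
[60] read 'b'  n1⇒n2  → match P0@[59:60]
[61] read 'c'  n2⇒n3 ·f
[62] read 'a'  n3⇒n4
[63] read 'b'  n4⇒n2 ·f  → match P0@[62:63]
[64] read 'b'  n2⇒n0 ·f
[65] read 'b'  n0⇒n0
[66] read 'a'  n0⇒n1
[67] read 'b'  n1⇒n2  → match P0@[66:67]
[68] read 'c'  n2⇒n3 ·f
[69] read 'a'  n3⇒n4
[70] read 'c'  n4⇒n5
[71] read 'c'  n5⇒n6  → match P1@[68:71]
[72] read 'd'  n6⇒n0 ·f
[73] read 'b'  n0⇒n0
[74] read 'b'  n0⇒n0
[75] read 'a'  n0⇒n1

Result: [[4,1],[8,0],[12,1],[16,0],[25,0],[30,1],[34,1],[36,0],[40,1],[45,0],[50,0],[55,1],[60,0],[63,0],[67,0],[71,1]]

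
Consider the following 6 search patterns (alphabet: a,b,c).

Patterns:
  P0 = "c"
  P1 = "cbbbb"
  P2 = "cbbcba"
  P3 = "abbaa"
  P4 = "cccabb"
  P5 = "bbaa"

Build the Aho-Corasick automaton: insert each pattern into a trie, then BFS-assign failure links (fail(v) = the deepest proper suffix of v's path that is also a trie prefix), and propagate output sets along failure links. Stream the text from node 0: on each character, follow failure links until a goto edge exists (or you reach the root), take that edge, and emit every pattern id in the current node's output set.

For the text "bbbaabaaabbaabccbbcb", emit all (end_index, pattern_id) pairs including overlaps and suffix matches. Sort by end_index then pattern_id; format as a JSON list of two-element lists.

Build automaton:
Trie nodes:
  n0 'ε': a→9 b→19 c→1
  n1 'c': b→2 c→14  [P0 ends]
  n2 'cb': b→3
  n3 'cbb': b→4 c→6
  n4 'cbbb': b→5
  n5 'cbbbb': ·  [P1 ends]
  n6 'cbbc': b→7
  n7 'cbbcb': a→8
  n8 'cbbcba': ·  [P2 ends]
  n9 'a': b→10
  n10 'ab': b→11
  n11 'abb': a→12
  n12 'abba': a→13
  n13 'abbaa': ·  [P3 ends]
  n14 'cc': c→15
  n15 'ccc': a→16
  n16 'ccca': b→17
  n17 'cccab': b→18
  n18 'cccabb': ·  [P4 ends]
  n19 'b': b→20
  n20 'bb': a→21
  n21 'bba': a→22
  n22 'bbaa': ·  [P5 ends]

Failure links (BFS by depth):
  n1('c'): parent n0 fail=0; on 'c' 0 → fail=0;  out {0}∪∅={0}
  n9('a'): parent n0 fail=0; on 'a' 0 → fail=0;  out ∅∪∅=∅
  n19('b'): parent n0 fail=0; on 'b' 0 → fail=0;  out ∅∪∅=∅
  n2('cb'): parent n1 fail=0; on 'b' 0 → fail=19;  out ∅∪∅=∅
  n10('ab'): parent n9 fail=0; on 'b' 0 → fail=19;  out ∅∪∅=∅
  n14('cc'): parent n1 fail=0; on 'c' 0 → fail=1;  out ∅∪{0}={0}
  n20('bb'): parent n19 fail=0; on 'b' 0 → fail=19;  out ∅∪∅=∅
  n3('cbb'): parent n2 fail=19; on 'b' 19 → fail=20;  out ∅∪∅=∅
  n11('abb'): parent n10 fail=19; on 'b' 19 → fail=20;  out ∅∪∅=∅
  n15('ccc'): parent n14 fail=1; on 'c' 1 → fail=14;  out ∅∪{0}={0}
  n21('bba'): parent n20 fail=19; on 'a' 19→0 → fail=9;  out ∅∪∅=∅
  n4('cbbb'): parent n3 fail=20; on 'b' 20→19 → fail=20;  out ∅∪∅=∅
  n6('cbbc'): parent n3 fail=20; on 'c' 20→19→0 → fail=1;  out ∅∪{0}={0}
  n12('abba'): parent n11 fail=20; on 'a' 20 → fail=21;  out ∅∪∅=∅
  n16('ccca'): parent n15 fail=14; on 'a' 14→1→0 → fail=9;  out ∅∪∅=∅
  n22('bbaa'): parent n21 fail=9; on 'a' 9→0 → fail=9;  out {5}∪∅={5}
  n5('cbbbb'): parent n4 fail=20; on 'b' 20→19 → fail=20;  out {1}∪∅={1}
  n7('cbbcb'): parent n6 fail=1; on 'b' 1 → fail=2;  out ∅∪∅=∅
  n13('abbaa'): parent n12 fail=21; on 'a' 21 → fail=22;  out {3}∪{5}={3,5}
  n17('cccab'): parent n16 fail=9; on 'b' 9 → fail=10;  out ∅∪∅=∅
  n8('cbbcba'): parent n7 fail=2; on 'a' 2→19→0 → fail=9;  out {2}∪∅={2}
  n18('cccabb'): parent n17 fail=10; on 'b' 10 → fail=11;  out {4}∪∅={4}

Scan:
[0] read 'b'  n0⇒n19
[1] read 'b'  n19⇒n20
[2] read 'b'  n20⇒n20 (fail-walked)
[3] read 'a'  n20⇒n21
[4] read 'a'  n21⇒n22  → match P5@[1:4]
[5] read 'b'  n22⇒n10 (fail-walked)
[6] read 'a'  n10⇒n9 (fail-walked)
[7] read 'a'  n9⇒n9 (fail-walked)
[8] read 'a'  n9⇒n9 (fail-walked)
[9] read 'b'  n9⇒n10
[10] read 'b'  n10⇒n11
[11] read 'a'  n11⇒n12
[12] read 'a'  n12⇒n13  → match P3@[8:12],P5@[9:12]
[13] read 'b'  n13⇒n10 (fail-walked)
[14] read 'c'  n10⇒n1 (fail-walked)  → match P0@[14:14]
[15] read 'c'  n1⇒n14  → match P0@[15:15]
[16] read 'b'  n14⇒n2 (fail-walked)
[17] read 'b'  n2⇒n3
[18] read 'c'  n3⇒n6  → match P0@[18:18]
[19] read 'b'  n6⇒n7

Matches: [[4,5],[12,3],[12,5],[14,0],[15,0],[18,0]]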